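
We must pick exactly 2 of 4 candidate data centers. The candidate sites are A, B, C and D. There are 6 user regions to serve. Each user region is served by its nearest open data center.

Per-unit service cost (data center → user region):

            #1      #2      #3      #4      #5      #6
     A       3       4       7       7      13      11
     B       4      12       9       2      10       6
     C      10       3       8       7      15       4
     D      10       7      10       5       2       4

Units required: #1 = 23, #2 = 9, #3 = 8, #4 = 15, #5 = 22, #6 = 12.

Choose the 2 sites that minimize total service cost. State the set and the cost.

With exactly 2 open, each user region uses its cheapest among the chosen.
{A, D}: #1→A 3·23=69, #2→A 4·9=36, #3→A 7·8=56, #4→D 5·15=75, #5→D 2·22=44, #6→D 4·12=48. Service cost 328.
{B, D}: service cost 349
{B, C}: service cost 481
Among all 6 size-2 choices, {A, D} is lowest.

Choose A and D; total service cost 328.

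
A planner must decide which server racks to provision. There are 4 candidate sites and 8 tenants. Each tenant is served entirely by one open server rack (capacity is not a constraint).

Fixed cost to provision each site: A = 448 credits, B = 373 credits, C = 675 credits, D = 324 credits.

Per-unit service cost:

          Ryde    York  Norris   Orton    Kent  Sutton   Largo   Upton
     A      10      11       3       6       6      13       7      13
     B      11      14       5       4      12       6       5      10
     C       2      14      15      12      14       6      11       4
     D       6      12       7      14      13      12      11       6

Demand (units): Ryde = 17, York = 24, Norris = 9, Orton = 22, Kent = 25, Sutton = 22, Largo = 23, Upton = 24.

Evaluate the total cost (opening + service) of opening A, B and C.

Total cost: 2402

Each tenant is assigned to its cheapest site among the open ones.
{A, B, C}: Ryde→C 2·17=34, York→A 11·24=264, Norris→A 3·9=27, Orton→B 4·22=88, Kent→A 6·25=150, Sutton→B 6·22=132, Largo→B 5·23=115, Upton→C 4·24=96. Service 906; fixed 1496; total 2402.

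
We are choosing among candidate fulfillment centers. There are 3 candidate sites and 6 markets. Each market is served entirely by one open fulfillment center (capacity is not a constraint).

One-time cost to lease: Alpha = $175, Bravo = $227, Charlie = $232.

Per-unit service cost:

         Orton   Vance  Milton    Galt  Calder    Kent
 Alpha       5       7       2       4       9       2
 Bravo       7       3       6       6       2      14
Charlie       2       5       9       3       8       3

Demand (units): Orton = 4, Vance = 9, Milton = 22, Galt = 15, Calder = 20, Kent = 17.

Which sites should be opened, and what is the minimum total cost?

For any fixed open set, each market goes to its cheapest open site; total = fixed + service.
{Alpha}: Orton→Alpha 5·4=20, Vance→Alpha 7·9=63, Milton→Alpha 2·22=44, Galt→Alpha 4·15=60, Calder→Alpha 9·20=180, Kent→Alpha 2·17=34. Service 401; fixed 175; total 576.
{Alpha, Bravo}: service 225 + fixed 402 = 627
{Charlie}: service 507 + fixed 232 = 739
{Alpha, Bravo, Charlie}: service 198 + fixed 634 = 832
(All 7 nonempty subsets were checked; Alpha only is lowest.)

Open Alpha only; minimum total cost 576.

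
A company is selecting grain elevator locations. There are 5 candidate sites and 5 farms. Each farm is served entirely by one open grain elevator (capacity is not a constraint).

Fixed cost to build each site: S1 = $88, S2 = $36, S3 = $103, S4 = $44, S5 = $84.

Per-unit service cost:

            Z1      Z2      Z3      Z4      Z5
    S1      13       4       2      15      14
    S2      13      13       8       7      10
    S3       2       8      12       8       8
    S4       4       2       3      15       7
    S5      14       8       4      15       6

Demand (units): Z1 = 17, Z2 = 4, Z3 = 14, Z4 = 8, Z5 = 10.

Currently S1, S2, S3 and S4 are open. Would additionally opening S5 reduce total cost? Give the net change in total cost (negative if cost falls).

No — net change +74 (cost rises by 74).

Current service cost with {S1, S2, S3, S4}: 196.
Adding S5: each farm re-picks its cheapest; new service cost 186, saving 10.
Extra fixed cost: 84. Net change = 84 − 10 = 74.
(Totals: 467 → 541.)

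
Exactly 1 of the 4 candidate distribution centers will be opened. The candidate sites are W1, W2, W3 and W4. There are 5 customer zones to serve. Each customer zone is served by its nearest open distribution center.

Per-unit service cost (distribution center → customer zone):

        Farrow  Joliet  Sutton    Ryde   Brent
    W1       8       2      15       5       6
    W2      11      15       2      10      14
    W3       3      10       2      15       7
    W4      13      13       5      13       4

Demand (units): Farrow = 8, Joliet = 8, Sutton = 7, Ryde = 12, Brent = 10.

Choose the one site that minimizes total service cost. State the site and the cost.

Choose W1 only; total service cost 305.

With exactly 1 open, each customer zone uses its cheapest among the chosen.
{W1}: Farrow→W1 8·8=64, Joliet→W1 2·8=16, Sutton→W1 15·7=105, Ryde→W1 5·12=60, Brent→W1 6·10=60. Service cost 305.
{W3}: service cost 368
{W4}: service cost 439
Among all 4 size-1 choices, {W1} is lowest.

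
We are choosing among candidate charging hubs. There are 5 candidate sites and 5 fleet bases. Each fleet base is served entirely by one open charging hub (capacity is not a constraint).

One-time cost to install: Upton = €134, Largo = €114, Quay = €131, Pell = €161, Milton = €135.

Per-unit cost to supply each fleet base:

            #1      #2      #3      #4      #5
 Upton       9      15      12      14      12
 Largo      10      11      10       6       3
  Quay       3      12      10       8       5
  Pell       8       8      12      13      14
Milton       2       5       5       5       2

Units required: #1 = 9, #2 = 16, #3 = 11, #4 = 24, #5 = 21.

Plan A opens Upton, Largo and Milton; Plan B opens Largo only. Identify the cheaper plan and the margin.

Plan A: {Upton, Largo, Milton}: #1→Milton 2·9=18, #2→Milton 5·16=80, #3→Milton 5·11=55, #4→Milton 5·24=120, #5→Milton 2·21=42. Service 315; fixed 383; total 698.
Plan B: {Largo}: #1→Largo 10·9=90, #2→Largo 11·16=176, #3→Largo 10·11=110, #4→Largo 6·24=144, #5→Largo 3·21=63. Service 583; fixed 114; total 697.
Difference: |698 − 697| = 1.

Plan B is cheaper by 1.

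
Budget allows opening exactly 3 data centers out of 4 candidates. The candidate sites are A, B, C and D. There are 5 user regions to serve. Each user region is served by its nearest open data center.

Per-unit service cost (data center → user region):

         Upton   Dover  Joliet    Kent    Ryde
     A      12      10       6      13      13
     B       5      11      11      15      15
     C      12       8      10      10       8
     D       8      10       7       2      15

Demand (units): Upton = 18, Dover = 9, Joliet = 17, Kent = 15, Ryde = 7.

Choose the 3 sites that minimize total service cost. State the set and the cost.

Choose B, C and D; total service cost 367.

With exactly 3 open, each user region uses its cheapest among the chosen.
{B, C, D}: Upton→B 5·18=90, Dover→C 8·9=72, Joliet→D 7·17=119, Kent→D 2·15=30, Ryde→C 8·7=56. Service cost 367.
{A, B, D}: service cost 403
{A, C, D}: service cost 404
Among all 4 size-3 choices, {B, C, D} is lowest.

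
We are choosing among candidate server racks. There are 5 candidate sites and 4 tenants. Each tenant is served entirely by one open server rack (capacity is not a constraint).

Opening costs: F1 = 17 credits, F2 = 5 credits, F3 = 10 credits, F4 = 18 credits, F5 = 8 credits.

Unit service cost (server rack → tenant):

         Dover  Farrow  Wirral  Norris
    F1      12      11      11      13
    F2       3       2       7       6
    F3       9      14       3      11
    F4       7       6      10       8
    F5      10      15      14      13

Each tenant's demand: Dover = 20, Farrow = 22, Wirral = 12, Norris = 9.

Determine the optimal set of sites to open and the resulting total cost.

For any fixed open set, each tenant goes to its cheapest open site; total = fixed + service.
{F2, F3}: Dover→F2 3·20=60, Farrow→F2 2·22=44, Wirral→F3 3·12=36, Norris→F2 6·9=54. Service 194; fixed 15; total 209.
{F2, F3, F5}: service 194 + fixed 23 = 217
{F1, F2, F3}: Dover→F2 3·20=60, Farrow→F2 2·22=44, Wirral→F3 3·12=36, Norris→F2 6·9=54. Service 194; fixed 32; total 226.
{F1, F2, F3, F4, F5}: service 194 + fixed 58 = 252
No other subset beats 209.

Open F2 and F3; minimum total cost 209.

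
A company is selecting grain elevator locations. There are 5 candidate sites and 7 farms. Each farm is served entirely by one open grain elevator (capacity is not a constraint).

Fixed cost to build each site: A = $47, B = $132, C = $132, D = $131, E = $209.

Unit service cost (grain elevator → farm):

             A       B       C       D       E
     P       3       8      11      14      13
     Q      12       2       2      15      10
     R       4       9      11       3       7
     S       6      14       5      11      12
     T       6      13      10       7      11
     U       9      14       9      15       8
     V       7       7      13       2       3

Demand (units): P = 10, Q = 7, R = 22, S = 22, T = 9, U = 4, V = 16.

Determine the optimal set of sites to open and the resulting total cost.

For any fixed open set, each farm goes to its cheapest open site; total = fixed + service.
{A}: P→A 3·10=30, Q→A 12·7=84, R→A 4·22=88, S→A 6·22=132, T→A 6·9=54, U→A 9·4=36, V→A 7·16=112. Service 536; fixed 47; total 583.
{A, D}: service 434 + fixed 178 = 612
{A, C}: P→A 3·10=30, Q→C 2·7=14, R→A 4·22=88, S→C 5·22=110, T→A 6·9=54, U→A 9·4=36, V→A 7·16=112. Service 444; fixed 179; total 623.
{A, B, C, D, E}: P→A 3·10=30, Q→B 2·7=14, R→D 3·22=66, S→C 5·22=110, T→A 6·9=54, U→E 8·4=32, V→D 2·16=32. Service 338; fixed 651; total 989.
No other subset beats 583.

Open A only; minimum total cost 583.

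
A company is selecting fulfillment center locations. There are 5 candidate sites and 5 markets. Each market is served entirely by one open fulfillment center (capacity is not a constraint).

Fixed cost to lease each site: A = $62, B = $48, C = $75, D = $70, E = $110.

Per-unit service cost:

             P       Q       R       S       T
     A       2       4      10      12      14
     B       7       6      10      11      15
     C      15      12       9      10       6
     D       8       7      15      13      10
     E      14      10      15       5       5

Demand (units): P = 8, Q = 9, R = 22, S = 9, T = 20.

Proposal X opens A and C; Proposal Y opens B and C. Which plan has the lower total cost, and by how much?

Proposal X is cheaper by 44.

Proposal X: {A, C}: P→A 2·8=16, Q→A 4·9=36, R→C 9·22=198, S→C 10·9=90, T→C 6·20=120. Service 460; fixed 137; total 597.
Proposal Y: {B, C}: P→B 7·8=56, Q→B 6·9=54, R→C 9·22=198, S→C 10·9=90, T→C 6·20=120. Service 518; fixed 123; total 641.
Difference: |597 − 641| = 44.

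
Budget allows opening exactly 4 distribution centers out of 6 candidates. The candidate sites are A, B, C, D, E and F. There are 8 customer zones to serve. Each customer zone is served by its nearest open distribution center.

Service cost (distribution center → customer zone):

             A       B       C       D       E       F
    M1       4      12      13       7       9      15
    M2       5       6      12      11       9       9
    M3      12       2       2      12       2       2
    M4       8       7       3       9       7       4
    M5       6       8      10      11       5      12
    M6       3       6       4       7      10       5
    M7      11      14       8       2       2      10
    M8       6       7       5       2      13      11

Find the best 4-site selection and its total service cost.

Choose A, C, D and E; total service cost 26.

With exactly 4 open, each customer zone uses its cheapest among the chosen.
{A, C, D, E}: M1→A 4, M2→A 5, M3→C 2, M4→C 3, M5→E 5, M6→A 3, M7→D 2, M8→D 2. Service cost 26.
{A, B, C, D}: service cost 27
{A, C, D, F}: service cost 27
Among all 15 size-4 choices, {A, C, D, E} is lowest.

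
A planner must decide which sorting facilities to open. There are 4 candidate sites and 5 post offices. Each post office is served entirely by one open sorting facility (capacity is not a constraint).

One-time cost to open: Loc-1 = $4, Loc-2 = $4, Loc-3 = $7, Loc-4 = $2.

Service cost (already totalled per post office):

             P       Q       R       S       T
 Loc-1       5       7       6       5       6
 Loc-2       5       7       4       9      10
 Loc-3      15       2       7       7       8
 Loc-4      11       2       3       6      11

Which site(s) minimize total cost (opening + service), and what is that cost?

For any fixed open set, each post office goes to its cheapest open site; total = fixed + service.
{Loc-1, Loc-4}: P→Loc-1 5, Q→Loc-4 2, R→Loc-4 3, S→Loc-1 5, T→Loc-1 6. Service 21; fixed 6; total 27.
{Loc-1, Loc-2, Loc-4}: service 21 + fixed 10 = 31
{Loc-2, Loc-4}: service 26 + fixed 6 = 32
{Loc-1, Loc-2, Loc-3, Loc-4}: service 21 + fixed 17 = 38
No other subset beats 27.

Open Loc-1 and Loc-4; minimum total cost 27.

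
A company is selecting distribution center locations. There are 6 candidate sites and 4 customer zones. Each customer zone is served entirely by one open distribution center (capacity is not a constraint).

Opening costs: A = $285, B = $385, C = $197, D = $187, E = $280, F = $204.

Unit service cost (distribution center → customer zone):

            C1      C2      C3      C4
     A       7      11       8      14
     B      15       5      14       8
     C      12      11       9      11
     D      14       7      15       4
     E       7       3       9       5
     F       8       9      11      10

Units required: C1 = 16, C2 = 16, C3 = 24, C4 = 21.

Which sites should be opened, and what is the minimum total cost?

For any fixed open set, each customer zone goes to its cheapest open site; total = fixed + service.
{E}: C1→E 7·16=112, C2→E 3·16=48, C3→E 9·24=216, C4→E 5·21=105. Service 481; fixed 280; total 761.
{D, E}: service 460 + fixed 467 = 927
{F}: service 746 + fixed 204 = 950
{A, B, C, D, E, F}: service 436 + fixed 1538 = 1974
No other subset beats 761.

Open E only; minimum total cost 761.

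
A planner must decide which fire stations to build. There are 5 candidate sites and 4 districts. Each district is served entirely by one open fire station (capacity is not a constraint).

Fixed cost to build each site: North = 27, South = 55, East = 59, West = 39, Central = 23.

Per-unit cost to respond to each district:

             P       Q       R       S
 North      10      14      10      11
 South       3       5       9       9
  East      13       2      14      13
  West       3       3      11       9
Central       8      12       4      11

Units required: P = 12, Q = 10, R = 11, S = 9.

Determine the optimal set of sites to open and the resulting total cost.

Open West and Central; minimum total cost 253.

For any fixed open set, each district goes to its cheapest open site; total = fixed + service.
{West, Central}: P→West 3·12=36, Q→West 3·10=30, R→Central 4·11=44, S→West 9·9=81. Service 191; fixed 62; total 253.
{North, West, Central}: service 191 + fixed 89 = 280
{South, Central}: P→South 3·12=36, Q→South 5·10=50, R→Central 4·11=44, S→South 9·9=81. Service 211; fixed 78; total 289.
{North, South, East, West, Central}: service 181 + fixed 203 = 384
No other subset beats 253.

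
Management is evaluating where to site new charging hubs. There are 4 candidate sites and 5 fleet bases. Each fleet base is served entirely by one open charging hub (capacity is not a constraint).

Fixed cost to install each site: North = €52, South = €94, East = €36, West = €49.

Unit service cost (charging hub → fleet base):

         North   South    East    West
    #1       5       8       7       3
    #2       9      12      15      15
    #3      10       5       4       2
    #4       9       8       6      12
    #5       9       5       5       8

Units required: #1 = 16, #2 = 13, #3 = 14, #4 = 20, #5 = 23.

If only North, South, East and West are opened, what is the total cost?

Each fleet base is assigned to its cheapest site among the open ones.
{North, South, East, West}: #1→West 3·16=48, #2→North 9·13=117, #3→West 2·14=28, #4→East 6·20=120, #5→South 5·23=115. Service 428; fixed 231; total 659.

Total cost: 659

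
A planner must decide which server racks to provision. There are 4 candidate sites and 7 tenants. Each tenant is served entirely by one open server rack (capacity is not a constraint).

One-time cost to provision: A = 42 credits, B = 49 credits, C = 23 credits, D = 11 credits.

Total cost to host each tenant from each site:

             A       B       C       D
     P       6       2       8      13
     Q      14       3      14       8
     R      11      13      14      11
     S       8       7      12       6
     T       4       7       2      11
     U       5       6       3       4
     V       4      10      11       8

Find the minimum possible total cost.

For any fixed open set, each tenant goes to its cheapest open site; total = fixed + service.
{D}: P→D 13, Q→D 8, R→D 11, S→D 6, T→D 11, U→D 4, V→D 8. Service 61; fixed 11; total 72.
{C, D}: P→C 8, Q→D 8, R→D 11, S→D 6, T→C 2, U→C 3, V→D 8. Service 46; fixed 34; total 80.
{C}: P→C 8, Q→C 14, R→C 14, S→C 12, T→C 2, U→C 3, V→C 11. Service 64; fixed 23; total 87.
{A, B, C, D}: service 31 + fixed 125 = 156
No other subset beats 72.

Minimum total cost: 72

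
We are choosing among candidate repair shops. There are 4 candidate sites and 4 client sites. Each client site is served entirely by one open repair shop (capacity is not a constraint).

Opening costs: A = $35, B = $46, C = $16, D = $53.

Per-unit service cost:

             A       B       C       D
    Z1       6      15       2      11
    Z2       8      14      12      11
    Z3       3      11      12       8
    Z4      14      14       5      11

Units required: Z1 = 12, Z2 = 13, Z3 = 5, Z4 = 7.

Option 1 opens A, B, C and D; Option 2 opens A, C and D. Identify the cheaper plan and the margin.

Option 2 is cheaper by 46.

Option 1: {A, B, C, D}: Z1→C 2·12=24, Z2→A 8·13=104, Z3→A 3·5=15, Z4→C 5·7=35. Service 178; fixed 150; total 328.
Option 2: {A, C, D}: Z1→C 2·12=24, Z2→A 8·13=104, Z3→A 3·5=15, Z4→C 5·7=35. Service 178; fixed 104; total 282.
Difference: |328 − 282| = 46.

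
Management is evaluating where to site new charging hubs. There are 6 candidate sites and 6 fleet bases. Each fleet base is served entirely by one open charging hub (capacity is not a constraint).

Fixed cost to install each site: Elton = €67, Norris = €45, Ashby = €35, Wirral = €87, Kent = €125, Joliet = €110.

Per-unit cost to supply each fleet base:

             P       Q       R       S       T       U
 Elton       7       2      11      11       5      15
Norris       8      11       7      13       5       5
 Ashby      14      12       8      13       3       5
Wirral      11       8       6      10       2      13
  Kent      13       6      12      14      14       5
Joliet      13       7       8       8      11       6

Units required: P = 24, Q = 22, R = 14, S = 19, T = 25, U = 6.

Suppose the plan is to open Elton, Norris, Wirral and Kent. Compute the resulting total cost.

Each fleet base is assigned to its cheapest site among the open ones.
{Elton, Norris, Wirral, Kent}: P→Elton 7·24=168, Q→Elton 2·22=44, R→Wirral 6·14=84, S→Wirral 10·19=190, T→Wirral 2·25=50, U→Norris 5·6=30. Service 566; fixed 324; total 890.

Total cost: 890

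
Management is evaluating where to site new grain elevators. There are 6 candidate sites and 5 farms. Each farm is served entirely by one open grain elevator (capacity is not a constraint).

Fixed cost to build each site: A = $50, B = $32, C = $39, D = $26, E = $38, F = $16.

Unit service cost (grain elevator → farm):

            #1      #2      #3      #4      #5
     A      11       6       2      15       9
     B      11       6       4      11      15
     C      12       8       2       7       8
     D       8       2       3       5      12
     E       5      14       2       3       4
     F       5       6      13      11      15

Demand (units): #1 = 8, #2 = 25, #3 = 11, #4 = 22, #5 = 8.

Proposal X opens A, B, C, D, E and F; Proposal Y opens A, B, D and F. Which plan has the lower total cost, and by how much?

Proposal X is cheaper by 7.

Proposal X: {A, B, C, D, E, F}: #1→E 5·8=40, #2→D 2·25=50, #3→A 2·11=22, #4→E 3·22=66, #5→E 4·8=32. Service 210; fixed 201; total 411.
Proposal Y: {A, B, D, F}: #1→F 5·8=40, #2→D 2·25=50, #3→A 2·11=22, #4→D 5·22=110, #5→A 9·8=72. Service 294; fixed 124; total 418.
Difference: |411 − 418| = 7.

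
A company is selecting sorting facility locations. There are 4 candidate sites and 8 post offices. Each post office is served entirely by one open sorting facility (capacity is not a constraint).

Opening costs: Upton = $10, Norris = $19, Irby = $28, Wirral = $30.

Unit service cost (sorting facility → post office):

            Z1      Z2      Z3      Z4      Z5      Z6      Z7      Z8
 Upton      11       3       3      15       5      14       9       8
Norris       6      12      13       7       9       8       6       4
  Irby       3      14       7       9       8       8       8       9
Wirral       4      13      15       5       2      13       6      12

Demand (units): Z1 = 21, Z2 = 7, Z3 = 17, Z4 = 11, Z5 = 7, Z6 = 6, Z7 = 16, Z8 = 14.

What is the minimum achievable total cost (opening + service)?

Minimum total cost: 484

For any fixed open set, each post office goes to its cheapest open site; total = fixed + service.
{Upton, Norris, Wirral}: Z1→Wirral 4·21=84, Z2→Upton 3·7=21, Z3→Upton 3·17=51, Z4→Wirral 5·11=55, Z5→Wirral 2·7=14, Z6→Norris 8·6=48, Z7→Norris 6·16=96, Z8→Norris 4·14=56. Service 425; fixed 59; total 484.
{Upton, Norris, Irby, Wirral}: service 404 + fixed 87 = 491
{Upton, Norris, Irby}: service 447 + fixed 57 = 504
{Upton}: service 843 + fixed 10 = 853
(All 15 nonempty subsets were checked; Upton, Norris and Wirral is lowest.)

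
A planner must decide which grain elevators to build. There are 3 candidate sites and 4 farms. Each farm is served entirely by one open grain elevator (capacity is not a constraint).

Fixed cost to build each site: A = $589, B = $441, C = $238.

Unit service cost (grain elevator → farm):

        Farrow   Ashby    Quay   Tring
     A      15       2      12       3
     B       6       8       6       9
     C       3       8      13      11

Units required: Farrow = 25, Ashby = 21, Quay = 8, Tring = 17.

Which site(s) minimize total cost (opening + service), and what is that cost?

For any fixed open set, each farm goes to its cheapest open site; total = fixed + service.
{C}: Farrow→C 3·25=75, Ashby→C 8·21=168, Quay→C 13·8=104, Tring→C 11·17=187. Service 534; fixed 238; total 772.
{B}: service 519 + fixed 441 = 960
{A, C}: service 264 + fixed 827 = 1091
{A, B, C}: service 216 + fixed 1268 = 1484
(All 7 nonempty subsets were checked; C only is lowest.)

Open C only; minimum total cost 772.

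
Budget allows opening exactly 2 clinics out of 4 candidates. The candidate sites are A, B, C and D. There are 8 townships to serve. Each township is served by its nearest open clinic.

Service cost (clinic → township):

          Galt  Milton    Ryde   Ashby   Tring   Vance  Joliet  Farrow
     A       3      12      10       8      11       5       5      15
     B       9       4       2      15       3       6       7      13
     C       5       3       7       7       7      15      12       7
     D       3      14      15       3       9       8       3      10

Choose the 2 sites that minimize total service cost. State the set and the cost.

Choose B and D; total service cost 34.

With exactly 2 open, each township uses its cheapest among the chosen.
{B, D}: Galt→D 3, Milton→B 4, Ryde→B 2, Ashby→D 3, Tring→B 3, Vance→B 6, Joliet→D 3, Farrow→D 10. Service cost 34.
{B, C}: service cost 40
{C, D}: service cost 41
Among all 6 size-2 choices, {B, D} is lowest.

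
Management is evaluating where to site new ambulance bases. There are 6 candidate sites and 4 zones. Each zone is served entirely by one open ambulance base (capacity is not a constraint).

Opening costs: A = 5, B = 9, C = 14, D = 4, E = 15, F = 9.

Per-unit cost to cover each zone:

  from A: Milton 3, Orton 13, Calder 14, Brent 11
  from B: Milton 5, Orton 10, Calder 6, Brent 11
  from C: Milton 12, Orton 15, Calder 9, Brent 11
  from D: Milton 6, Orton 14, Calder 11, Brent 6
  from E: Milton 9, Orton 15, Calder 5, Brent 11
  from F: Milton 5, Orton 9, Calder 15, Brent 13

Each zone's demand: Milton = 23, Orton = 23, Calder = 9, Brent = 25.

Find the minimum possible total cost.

For any fixed open set, each zone goes to its cheapest open site; total = fixed + service.
{A, D, E, F}: Milton→A 3·23=69, Orton→F 9·23=207, Calder→E 5·9=45, Brent→D 6·25=150. Service 471; fixed 33; total 504.
{A, B, D, F}: service 480 + fixed 27 = 507
{A, B, D, E, F}: Milton→A 3·23=69, Orton→F 9·23=207, Calder→E 5·9=45, Brent→D 6·25=150. Service 471; fixed 42; total 513.
{A, B, C, D, E, F}: service 471 + fixed 56 = 527
No other subset beats 504.

Minimum total cost: 504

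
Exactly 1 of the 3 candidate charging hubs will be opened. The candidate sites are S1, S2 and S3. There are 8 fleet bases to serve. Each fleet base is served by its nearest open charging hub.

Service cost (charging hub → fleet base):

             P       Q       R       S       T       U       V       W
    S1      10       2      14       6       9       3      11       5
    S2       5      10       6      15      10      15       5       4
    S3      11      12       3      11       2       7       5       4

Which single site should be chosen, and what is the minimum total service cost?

Choose S3 only; total service cost 55.

With exactly 1 open, each fleet base uses its cheapest among the chosen.
{S3}: P→S3 11, Q→S3 12, R→S3 3, S→S3 11, T→S3 2, U→S3 7, V→S3 5, W→S3 4. Service cost 55.
{S1}: service cost 60
{S2}: service cost 70
Among all 3 size-1 choices, {S3} is lowest.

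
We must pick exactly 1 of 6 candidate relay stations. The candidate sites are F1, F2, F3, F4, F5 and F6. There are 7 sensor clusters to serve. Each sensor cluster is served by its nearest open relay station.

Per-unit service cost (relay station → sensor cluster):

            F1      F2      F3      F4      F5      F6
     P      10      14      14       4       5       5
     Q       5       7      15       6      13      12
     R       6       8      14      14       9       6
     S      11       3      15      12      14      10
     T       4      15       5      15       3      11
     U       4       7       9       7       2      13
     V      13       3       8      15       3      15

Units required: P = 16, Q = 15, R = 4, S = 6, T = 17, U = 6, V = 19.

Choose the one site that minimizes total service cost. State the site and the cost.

Choose F5 only; total service cost 515.

With exactly 1 open, each sensor cluster uses its cheapest among the chosen.
{F5}: P→F5 5·16=80, Q→F5 13·15=195, R→F5 9·4=36, S→F5 14·6=84, T→F5 3·17=51, U→F5 2·6=12, V→F5 3·19=57. Service cost 515.
{F1}: service cost 664
{F2}: service cost 733
Among all 6 size-1 choices, {F5} is lowest.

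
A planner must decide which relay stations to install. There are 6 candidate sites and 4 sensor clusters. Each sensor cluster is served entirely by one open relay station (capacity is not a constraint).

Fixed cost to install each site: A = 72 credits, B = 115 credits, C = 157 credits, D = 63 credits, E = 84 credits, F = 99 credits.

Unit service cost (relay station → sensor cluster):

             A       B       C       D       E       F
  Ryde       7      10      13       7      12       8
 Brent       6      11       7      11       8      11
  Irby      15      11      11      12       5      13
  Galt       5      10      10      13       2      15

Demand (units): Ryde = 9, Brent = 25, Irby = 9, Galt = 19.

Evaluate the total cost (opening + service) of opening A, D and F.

Total cost: 650

Each sensor cluster is assigned to its cheapest site among the open ones.
{A, D, F}: Ryde→A 7·9=63, Brent→A 6·25=150, Irby→D 12·9=108, Galt→A 5·19=95. Service 416; fixed 234; total 650.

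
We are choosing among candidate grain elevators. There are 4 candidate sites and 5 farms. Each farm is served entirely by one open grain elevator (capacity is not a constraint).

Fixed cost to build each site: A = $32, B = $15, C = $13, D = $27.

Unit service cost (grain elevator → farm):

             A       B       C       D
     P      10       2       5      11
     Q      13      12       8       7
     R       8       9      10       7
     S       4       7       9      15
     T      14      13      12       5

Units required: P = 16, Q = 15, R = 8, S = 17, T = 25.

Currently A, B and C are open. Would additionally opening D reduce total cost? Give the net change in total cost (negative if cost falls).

Current service cost with {A, B, C}: 584.
Adding D: each farm re-picks its cheapest; new service cost 386, saving 198.
Extra fixed cost: 27. Net change = 27 − 198 = -171.
(Totals: 644 → 473.)

Yes — net change −171 (cost falls by 171).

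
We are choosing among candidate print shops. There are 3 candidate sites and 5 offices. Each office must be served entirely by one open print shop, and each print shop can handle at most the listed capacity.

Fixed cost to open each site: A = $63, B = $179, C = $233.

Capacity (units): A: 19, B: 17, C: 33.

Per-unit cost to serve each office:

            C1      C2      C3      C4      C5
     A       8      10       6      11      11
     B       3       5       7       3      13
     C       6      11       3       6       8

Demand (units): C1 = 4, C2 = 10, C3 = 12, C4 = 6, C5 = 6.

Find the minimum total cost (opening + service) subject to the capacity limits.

Open {A, C}: C1→C 6·4=24, C2→A 10·10=100, C3→C 3·12=36, C4→C 6·6=36, C5→C 8·6=48.
Loads: A carries 10/19, C carries 28/33. Service 244; fixed 296; total 540.
Next best feasible plan costs 548.

Minimum total cost: 540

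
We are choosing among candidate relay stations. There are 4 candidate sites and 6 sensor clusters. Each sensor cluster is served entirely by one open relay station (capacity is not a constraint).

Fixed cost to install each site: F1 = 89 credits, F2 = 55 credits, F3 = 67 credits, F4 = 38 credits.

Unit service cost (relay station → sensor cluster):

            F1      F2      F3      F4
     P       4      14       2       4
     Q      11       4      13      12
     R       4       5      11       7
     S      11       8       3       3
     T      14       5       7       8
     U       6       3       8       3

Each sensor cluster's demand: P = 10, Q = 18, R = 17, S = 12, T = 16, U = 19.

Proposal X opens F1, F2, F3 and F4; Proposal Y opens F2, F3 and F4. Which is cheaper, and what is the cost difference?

Proposal X: {F1, F2, F3, F4}: P→F3 2·10=20, Q→F2 4·18=72, R→F1 4·17=68, S→F3 3·12=36, T→F2 5·16=80, U→F2 3·19=57. Service 333; fixed 249; total 582.
Proposal Y: {F2, F3, F4}: P→F3 2·10=20, Q→F2 4·18=72, R→F2 5·17=85, S→F3 3·12=36, T→F2 5·16=80, U→F2 3·19=57. Service 350; fixed 160; total 510.
Difference: |582 − 510| = 72.

Proposal Y is cheaper by 72.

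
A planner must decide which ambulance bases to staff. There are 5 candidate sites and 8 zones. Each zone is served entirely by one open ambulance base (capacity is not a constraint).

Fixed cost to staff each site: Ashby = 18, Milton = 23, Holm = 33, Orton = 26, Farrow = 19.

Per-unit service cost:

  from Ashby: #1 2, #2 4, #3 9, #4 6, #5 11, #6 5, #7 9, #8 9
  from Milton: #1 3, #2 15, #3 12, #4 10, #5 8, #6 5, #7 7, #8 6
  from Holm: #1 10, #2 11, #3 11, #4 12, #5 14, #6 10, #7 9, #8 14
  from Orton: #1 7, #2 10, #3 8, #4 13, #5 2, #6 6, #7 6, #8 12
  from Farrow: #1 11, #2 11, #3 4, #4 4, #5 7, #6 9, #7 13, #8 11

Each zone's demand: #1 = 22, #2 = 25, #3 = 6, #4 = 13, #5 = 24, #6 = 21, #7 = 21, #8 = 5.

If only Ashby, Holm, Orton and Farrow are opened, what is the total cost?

Each zone is assigned to its cheapest site among the open ones.
{Ashby, Holm, Orton, Farrow}: #1→Ashby 2·22=44, #2→Ashby 4·25=100, #3→Farrow 4·6=24, #4→Farrow 4·13=52, #5→Orton 2·24=48, #6→Ashby 5·21=105, #7→Orton 6·21=126, #8→Ashby 9·5=45. Service 544; fixed 96; total 640.

Total cost: 640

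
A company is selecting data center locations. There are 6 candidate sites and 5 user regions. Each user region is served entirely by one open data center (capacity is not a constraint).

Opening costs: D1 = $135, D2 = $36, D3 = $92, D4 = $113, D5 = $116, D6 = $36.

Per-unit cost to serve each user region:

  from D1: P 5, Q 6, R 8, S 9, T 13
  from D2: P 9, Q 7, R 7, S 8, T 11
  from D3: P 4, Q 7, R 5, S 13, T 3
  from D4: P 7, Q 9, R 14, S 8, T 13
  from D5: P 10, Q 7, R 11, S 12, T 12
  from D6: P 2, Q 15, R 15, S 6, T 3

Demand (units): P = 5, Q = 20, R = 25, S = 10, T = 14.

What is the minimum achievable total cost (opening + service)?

For any fixed open set, each user region goes to its cheapest open site; total = fixed + service.
{D2, D6}: P→D6 2·5=10, Q→D2 7·20=140, R→D2 7·25=175, S→D6 6·10=60, T→D6 3·14=42. Service 427; fixed 72; total 499.
{D3, D6}: service 377 + fixed 128 = 505
{D2, D3}: P→D3 4·5=20, Q→D2 7·20=140, R→D3 5·25=125, S→D2 8·10=80, T→D3 3·14=42. Service 407; fixed 128; total 535.
{D1, D2, D3, D4, D5, D6}: P→D6 2·5=10, Q→D1 6·20=120, R→D3 5·25=125, S→D6 6·10=60, T→D3 3·14=42. Service 357; fixed 528; total 885.
No other subset beats 499.

Minimum total cost: 499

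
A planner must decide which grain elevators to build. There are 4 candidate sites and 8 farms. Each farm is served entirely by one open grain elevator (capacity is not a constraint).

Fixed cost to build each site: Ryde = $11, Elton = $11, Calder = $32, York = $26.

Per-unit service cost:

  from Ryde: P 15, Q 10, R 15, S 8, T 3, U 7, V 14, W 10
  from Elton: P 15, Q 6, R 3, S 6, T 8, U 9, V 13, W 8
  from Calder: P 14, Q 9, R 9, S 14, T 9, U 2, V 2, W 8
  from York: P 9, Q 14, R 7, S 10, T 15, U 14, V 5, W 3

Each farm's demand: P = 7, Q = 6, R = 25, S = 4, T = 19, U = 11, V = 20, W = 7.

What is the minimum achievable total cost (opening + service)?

Minimum total cost: 418

For any fixed open set, each farm goes to its cheapest open site; total = fixed + service.
{Ryde, Elton, Calder, York}: P→York 9·7=63, Q→Elton 6·6=36, R→Elton 3·25=75, S→Elton 6·4=24, T→Ryde 3·19=57, U→Calder 2·11=22, V→Calder 2·20=40, W→York 3·7=21. Service 338; fixed 80; total 418.
{Ryde, Elton, Calder}: service 408 + fixed 54 = 462
{Ryde, Elton, York}: service 453 + fixed 48 = 501
{Ryde}: P→Ryde 15·7=105, Q→Ryde 10·6=60, R→Ryde 15·25=375, S→Ryde 8·4=32, T→Ryde 3·19=57, U→Ryde 7·11=77, V→Ryde 14·20=280, W→Ryde 10·7=70. Service 1056; fixed 11; total 1067.
No other subset beats 418.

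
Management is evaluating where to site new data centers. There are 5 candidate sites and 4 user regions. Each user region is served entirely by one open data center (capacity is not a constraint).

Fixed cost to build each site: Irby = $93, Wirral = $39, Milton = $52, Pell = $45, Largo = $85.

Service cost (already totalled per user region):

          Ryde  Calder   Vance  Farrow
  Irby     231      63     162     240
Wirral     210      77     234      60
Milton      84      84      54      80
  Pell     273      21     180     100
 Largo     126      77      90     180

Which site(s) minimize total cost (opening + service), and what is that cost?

Open Milton and Pell; minimum total cost 336.

For any fixed open set, each user region goes to its cheapest open site; total = fixed + service.
{Milton, Pell}: Ryde→Milton 84, Calder→Pell 21, Vance→Milton 54, Farrow→Milton 80. Service 239; fixed 97; total 336.
{Milton}: Ryde→Milton 84, Calder→Milton 84, Vance→Milton 54, Farrow→Milton 80. Service 302; fixed 52; total 354.
{Wirral, Milton, Pell}: service 219 + fixed 136 = 355
{Irby, Wirral, Milton, Pell, Largo}: service 219 + fixed 314 = 533
No other subset beats 336.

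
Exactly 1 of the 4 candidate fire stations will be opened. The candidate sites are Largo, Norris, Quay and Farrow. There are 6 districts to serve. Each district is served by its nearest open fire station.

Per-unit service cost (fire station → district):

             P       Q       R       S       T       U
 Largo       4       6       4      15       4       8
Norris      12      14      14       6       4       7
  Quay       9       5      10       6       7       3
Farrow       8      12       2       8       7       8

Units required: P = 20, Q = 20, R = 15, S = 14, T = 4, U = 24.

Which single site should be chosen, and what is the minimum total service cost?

Choose Quay only; total service cost 614.

With exactly 1 open, each district uses its cheapest among the chosen.
{Quay}: P→Quay 9·20=180, Q→Quay 5·20=100, R→Quay 10·15=150, S→Quay 6·14=84, T→Quay 7·4=28, U→Quay 3·24=72. Service cost 614.
{Largo}: service cost 678
{Farrow}: service cost 762
Among all 4 size-1 choices, {Quay} is lowest.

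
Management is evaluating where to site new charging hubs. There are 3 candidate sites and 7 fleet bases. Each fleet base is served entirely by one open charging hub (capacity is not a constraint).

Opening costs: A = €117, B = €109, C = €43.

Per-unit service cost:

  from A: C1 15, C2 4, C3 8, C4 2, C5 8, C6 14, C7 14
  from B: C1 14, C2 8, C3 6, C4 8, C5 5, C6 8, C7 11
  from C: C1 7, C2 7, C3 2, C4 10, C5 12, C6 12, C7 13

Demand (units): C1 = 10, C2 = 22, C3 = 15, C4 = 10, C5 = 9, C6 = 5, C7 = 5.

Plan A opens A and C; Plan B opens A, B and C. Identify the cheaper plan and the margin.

Plan A: {A, C}: C1→C 7·10=70, C2→A 4·22=88, C3→C 2·15=30, C4→A 2·10=20, C5→A 8·9=72, C6→C 12·5=60, C7→C 13·5=65. Service 405; fixed 160; total 565.
Plan B: {A, B, C}: C1→C 7·10=70, C2→A 4·22=88, C3→C 2·15=30, C4→A 2·10=20, C5→B 5·9=45, C6→B 8·5=40, C7→B 11·5=55. Service 348; fixed 269; total 617.
Difference: |565 − 617| = 52.

Plan A is cheaper by 52.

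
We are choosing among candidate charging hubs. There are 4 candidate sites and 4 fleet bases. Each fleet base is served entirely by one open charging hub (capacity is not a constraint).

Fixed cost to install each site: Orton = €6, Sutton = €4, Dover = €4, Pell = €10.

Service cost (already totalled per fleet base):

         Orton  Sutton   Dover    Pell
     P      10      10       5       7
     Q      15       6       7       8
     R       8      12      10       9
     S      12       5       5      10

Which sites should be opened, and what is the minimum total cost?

For any fixed open set, each fleet base goes to its cheapest open site; total = fixed + service.
{Dover}: P→Dover 5, Q→Dover 7, R→Dover 10, S→Dover 5. Service 27; fixed 4; total 31.
{Sutton, Dover}: service 26 + fixed 8 = 34
{Orton, Dover}: service 25 + fixed 10 = 35
{Orton, Sutton, Dover, Pell}: P→Dover 5, Q→Sutton 6, R→Orton 8, S→Sutton 5. Service 24; fixed 24; total 48.
No other subset beats 31.

Open Dover only; minimum total cost 31.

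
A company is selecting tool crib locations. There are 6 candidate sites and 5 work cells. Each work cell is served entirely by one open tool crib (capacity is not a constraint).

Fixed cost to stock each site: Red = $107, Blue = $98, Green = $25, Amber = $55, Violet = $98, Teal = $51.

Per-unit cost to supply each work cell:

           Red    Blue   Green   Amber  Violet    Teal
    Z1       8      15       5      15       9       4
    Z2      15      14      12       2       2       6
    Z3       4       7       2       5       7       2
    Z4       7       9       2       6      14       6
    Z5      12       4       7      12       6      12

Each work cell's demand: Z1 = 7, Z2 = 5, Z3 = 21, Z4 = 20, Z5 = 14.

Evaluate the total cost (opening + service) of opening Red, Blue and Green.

Total cost: 463

Each work cell is assigned to its cheapest site among the open ones.
{Red, Blue, Green}: Z1→Green 5·7=35, Z2→Green 12·5=60, Z3→Green 2·21=42, Z4→Green 2·20=40, Z5→Blue 4·14=56. Service 233; fixed 230; total 463.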